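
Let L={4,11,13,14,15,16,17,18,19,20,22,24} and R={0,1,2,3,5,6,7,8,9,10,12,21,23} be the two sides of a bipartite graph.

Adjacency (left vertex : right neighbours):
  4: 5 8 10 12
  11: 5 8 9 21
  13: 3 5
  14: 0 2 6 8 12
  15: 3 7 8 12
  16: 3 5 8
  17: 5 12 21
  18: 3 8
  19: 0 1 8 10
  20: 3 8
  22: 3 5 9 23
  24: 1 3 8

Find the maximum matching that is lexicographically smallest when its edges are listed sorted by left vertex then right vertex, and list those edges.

|M| = 11 (so the lex-smallest maximum matching has 11 edges)
process left vertices in ascending order; for each, take the smallest-labelled available neighbour that still permits 11 edges overall, or leave it unmatched if none does
lex-smallest matching: {4-10, 11-9, 13-3, 14-2, 15-7, 16-5, 17-12, 18-8, 19-0, 22-23, 24-1}

Lex-smallest maximum matching: {(4,10), (11,9), (13,3), (14,2), (15,7), (16,5), (17,12), (18,8), (19,0), (22,23), (24,1)}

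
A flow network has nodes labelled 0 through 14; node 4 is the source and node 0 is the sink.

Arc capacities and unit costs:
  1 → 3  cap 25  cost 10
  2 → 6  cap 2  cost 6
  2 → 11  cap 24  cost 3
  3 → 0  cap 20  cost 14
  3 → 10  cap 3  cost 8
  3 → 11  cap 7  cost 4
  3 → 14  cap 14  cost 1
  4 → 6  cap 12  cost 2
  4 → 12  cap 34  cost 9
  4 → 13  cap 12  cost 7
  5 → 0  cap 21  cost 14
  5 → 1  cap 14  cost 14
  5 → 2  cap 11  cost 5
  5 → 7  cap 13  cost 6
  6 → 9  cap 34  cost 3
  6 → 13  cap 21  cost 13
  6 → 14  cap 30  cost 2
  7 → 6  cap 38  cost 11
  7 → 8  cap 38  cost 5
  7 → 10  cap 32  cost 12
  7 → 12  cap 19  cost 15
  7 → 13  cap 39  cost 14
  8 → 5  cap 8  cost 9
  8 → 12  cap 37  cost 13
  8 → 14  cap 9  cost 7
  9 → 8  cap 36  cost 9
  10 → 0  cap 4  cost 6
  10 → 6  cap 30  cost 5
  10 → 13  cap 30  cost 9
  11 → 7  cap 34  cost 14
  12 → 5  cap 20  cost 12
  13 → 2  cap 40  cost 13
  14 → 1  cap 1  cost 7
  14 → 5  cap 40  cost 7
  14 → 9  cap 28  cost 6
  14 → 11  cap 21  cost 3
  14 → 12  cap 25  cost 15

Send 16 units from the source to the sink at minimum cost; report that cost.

Minimum cost for 16 units: 440

shortest-cost path #1: 4→6→14→5→0 push 12 @ unit cost 25 (adds 300)
shortest-cost path #2: 4→12→5→0 push 4 @ unit cost 35 (adds 140)
total cost = 440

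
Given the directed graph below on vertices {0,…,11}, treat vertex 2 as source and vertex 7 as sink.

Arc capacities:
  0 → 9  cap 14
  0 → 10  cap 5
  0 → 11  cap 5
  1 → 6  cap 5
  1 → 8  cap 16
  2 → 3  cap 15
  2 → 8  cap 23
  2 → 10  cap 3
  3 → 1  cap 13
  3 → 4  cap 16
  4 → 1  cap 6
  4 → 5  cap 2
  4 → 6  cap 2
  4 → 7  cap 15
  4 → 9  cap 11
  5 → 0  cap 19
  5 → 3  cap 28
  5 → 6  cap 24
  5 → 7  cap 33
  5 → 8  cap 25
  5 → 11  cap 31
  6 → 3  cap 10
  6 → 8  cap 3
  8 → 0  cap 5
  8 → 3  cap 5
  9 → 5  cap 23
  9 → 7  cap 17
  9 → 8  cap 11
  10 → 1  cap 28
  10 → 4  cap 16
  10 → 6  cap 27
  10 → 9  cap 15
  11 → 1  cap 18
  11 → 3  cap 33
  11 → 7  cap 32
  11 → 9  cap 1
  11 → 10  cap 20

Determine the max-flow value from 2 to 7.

Maximum flow value: 24

augment #1: 2→3→4→7 bottleneck 15, total now 15
augment #2: 2→10→9→7 bottleneck 3, total now 18
augment #3: 2→8→0→9→7 bottleneck 5, total now 23
augment #4: 2→8→3→4→5→7 bottleneck 1, total now 24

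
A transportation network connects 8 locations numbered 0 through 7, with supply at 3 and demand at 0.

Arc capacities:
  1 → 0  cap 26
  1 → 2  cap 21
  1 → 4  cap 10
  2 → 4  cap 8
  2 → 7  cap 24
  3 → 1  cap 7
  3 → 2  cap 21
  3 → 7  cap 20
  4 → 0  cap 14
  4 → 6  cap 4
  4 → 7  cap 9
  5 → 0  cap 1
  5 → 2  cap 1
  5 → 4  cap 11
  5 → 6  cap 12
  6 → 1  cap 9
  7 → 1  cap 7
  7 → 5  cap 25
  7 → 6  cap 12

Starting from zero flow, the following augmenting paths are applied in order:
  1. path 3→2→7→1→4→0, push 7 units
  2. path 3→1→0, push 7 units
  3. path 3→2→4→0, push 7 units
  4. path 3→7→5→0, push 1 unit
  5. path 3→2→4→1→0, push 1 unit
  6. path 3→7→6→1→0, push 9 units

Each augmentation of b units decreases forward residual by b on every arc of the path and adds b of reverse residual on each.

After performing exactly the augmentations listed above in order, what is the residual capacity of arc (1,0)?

after path 1 (3→2→7→1→4→0, push 7): res(1,0)=26
after path 2 (3→1→0, push 7): res(1,0)=19
after path 3 (3→2→4→0, push 7): res(1,0)=19
after path 4 (3→7→5→0, push 1): res(1,0)=19
after path 5 (3→2→4→1→0, push 1): res(1,0)=18
after path 6 (3→7→6→1→0, push 9): res(1,0)=9

Residual capacity of (1,0): 9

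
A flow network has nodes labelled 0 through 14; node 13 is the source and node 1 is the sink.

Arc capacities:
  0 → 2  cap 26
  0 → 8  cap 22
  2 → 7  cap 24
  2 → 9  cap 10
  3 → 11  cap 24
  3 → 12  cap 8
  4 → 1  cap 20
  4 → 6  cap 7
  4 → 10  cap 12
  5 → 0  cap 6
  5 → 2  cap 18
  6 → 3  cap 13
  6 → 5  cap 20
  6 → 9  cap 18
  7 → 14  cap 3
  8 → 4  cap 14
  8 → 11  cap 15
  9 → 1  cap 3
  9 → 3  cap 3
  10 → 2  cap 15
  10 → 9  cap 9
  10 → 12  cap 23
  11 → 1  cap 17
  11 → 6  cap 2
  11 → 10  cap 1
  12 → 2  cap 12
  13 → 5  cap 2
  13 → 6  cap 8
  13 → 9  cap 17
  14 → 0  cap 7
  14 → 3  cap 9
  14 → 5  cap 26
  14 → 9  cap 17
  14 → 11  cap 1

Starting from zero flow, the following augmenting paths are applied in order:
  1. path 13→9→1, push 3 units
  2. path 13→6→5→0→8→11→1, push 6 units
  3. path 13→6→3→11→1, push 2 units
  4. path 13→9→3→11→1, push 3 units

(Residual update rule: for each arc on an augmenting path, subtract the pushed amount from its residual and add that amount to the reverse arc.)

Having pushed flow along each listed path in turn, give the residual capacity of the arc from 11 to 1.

after path 1 (13→9→1, push 3): res(11,1)=17
after path 2 (13→6→5→0→8→11→1, push 6): res(11,1)=11
after path 3 (13→6→3→11→1, push 2): res(11,1)=9
after path 4 (13→9→3→11→1, push 3): res(11,1)=6

Residual capacity of (11,1): 6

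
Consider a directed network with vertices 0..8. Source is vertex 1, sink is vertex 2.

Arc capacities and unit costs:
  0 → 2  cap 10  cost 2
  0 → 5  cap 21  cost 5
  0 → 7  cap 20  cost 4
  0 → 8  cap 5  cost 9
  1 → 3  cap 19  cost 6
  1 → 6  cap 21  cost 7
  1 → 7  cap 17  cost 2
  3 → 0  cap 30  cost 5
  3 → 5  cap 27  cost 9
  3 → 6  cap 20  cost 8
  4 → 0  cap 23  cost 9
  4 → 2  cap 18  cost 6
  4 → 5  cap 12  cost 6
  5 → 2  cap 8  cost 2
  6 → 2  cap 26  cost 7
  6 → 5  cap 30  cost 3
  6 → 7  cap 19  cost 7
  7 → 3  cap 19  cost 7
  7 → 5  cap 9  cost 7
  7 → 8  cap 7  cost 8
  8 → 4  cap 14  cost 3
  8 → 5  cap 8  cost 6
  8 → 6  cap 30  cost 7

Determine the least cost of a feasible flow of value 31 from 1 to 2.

Minimum cost for 31 units: 400

shortest-cost path #1: 1→7→5→2 push 8 @ unit cost 11 (adds 88)
shortest-cost path #2: 1→3→0→2 push 10 @ unit cost 13 (adds 130)
shortest-cost path #3: 1→6→2 push 13 @ unit cost 14 (adds 182)
total cost = 400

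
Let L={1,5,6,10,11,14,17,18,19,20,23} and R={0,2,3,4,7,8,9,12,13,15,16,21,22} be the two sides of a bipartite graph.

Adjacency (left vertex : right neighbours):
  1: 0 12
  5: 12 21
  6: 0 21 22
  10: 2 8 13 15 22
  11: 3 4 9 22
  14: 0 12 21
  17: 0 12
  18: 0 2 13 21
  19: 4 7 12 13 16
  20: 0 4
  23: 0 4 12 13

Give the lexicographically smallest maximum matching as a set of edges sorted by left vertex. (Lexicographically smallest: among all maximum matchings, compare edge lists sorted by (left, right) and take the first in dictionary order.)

|M| = 10 (so the lex-smallest maximum matching has 10 edges)
process left vertices in ascending order; for each, take the smallest-labelled available neighbour that still permits 10 edges overall, or leave it unmatched if none does
lex-smallest matching: {1-0, 5-12, 6-22, 10-8, 11-3, 14-21, 18-2, 19-7, 20-4, 23-13}

Lex-smallest maximum matching: {(1,0), (5,12), (6,22), (10,8), (11,3), (14,21), (18,2), (19,7), (20,4), (23,13)}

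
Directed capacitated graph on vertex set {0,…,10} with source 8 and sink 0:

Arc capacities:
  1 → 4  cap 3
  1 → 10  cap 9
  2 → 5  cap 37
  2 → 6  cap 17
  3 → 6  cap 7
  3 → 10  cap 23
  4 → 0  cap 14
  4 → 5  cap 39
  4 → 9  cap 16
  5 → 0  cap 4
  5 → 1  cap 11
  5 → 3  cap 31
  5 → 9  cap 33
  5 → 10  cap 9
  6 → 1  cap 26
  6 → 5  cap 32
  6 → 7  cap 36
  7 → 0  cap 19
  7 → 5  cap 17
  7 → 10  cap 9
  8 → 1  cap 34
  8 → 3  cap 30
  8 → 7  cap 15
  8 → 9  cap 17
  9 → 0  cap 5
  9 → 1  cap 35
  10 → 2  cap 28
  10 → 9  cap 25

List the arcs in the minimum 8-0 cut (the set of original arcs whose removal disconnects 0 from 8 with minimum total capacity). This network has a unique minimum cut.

augment #1: 8→7→0 push 15
augment #2: 8→9→0 push 5
augment #3: 8→1→4→0 push 3
augment #4: 8→3→6→5→0 push 4
augment #5: 8→3→6→7→0 push 3
augment #6: 8→1→10→2→6→7→0 push 1
max flow = 31; residual-reachable set from 8 gives S-side
cut edges (S→T): {(1,4), (5,0), (7,0), (9,0)} total cap 31

Min-cut arcs: {(1,4), (5,0), (7,0), (9,0)} (total capacity 31)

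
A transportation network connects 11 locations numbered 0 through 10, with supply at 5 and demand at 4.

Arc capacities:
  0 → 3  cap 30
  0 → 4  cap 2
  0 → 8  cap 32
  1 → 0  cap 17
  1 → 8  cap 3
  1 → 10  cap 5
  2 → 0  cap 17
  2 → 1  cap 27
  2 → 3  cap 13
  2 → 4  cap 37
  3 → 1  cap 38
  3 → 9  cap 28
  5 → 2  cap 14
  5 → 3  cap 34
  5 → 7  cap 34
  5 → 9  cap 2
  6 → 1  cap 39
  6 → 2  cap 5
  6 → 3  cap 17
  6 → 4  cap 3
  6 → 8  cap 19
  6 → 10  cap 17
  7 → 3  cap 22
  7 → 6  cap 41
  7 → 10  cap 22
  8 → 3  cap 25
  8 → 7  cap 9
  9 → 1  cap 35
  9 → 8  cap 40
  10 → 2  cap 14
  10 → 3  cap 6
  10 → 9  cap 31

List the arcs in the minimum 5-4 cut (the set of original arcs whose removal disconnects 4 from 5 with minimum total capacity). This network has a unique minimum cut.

augment #1: 5→2→4 push 14
augment #2: 5→7→6→4 push 3
augment #3: 5→3→1→0→4 push 2
augment #4: 5→7→6→2→4 push 5
augment #5: 5→7→10→2→4 push 14
max flow = 38; residual-reachable set from 5 gives S-side
cut edges (S→T): {(0,4), (5,2), (6,2), (6,4), (10,2)} total cap 38

Min-cut arcs: {(0,4), (5,2), (6,2), (6,4), (10,2)} (total capacity 38)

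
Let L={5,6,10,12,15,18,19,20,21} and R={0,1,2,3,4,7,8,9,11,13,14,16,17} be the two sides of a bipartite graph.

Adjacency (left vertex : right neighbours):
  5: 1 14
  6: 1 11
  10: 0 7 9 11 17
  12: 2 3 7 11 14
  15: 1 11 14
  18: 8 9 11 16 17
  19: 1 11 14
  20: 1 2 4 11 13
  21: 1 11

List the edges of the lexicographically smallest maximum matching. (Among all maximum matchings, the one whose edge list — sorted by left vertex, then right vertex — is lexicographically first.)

|M| = 7 (so the lex-smallest maximum matching has 7 edges)
process left vertices in ascending order; for each, take the smallest-labelled available neighbour that still permits 7 edges overall, or leave it unmatched if none does
lex-smallest matching: {5-1, 6-11, 10-0, 12-2, 15-14, 18-8, 20-4}

Lex-smallest maximum matching: {(5,1), (6,11), (10,0), (12,2), (15,14), (18,8), (20,4)}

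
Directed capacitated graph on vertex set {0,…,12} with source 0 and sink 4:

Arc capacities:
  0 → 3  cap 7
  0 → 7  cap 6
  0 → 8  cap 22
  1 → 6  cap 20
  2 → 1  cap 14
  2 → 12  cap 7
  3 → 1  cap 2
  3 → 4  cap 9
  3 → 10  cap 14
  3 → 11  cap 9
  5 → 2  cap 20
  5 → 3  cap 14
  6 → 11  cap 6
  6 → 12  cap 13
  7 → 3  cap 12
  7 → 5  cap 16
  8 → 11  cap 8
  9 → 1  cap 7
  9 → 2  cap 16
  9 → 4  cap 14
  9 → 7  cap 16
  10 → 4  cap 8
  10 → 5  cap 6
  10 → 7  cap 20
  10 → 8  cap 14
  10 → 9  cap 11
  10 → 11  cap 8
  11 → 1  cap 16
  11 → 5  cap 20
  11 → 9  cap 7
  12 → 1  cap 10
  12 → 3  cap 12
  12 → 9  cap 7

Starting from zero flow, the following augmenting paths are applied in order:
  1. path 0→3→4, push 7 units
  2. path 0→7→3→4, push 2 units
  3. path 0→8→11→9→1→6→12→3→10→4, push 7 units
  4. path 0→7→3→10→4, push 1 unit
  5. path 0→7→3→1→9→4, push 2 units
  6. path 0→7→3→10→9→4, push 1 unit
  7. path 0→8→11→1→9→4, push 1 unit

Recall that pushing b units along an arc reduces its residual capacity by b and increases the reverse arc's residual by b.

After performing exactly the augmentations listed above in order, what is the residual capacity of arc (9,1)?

Residual capacity of (9,1): 3

after path 1 (0→3→4, push 7): res(9,1)=7
after path 2 (0→7→3→4, push 2): res(9,1)=7
after path 3 (0→8→11→9→1→6→12→3→10→4, push 7): res(9,1)=0
after path 4 (0→7→3→10→4, push 1): res(9,1)=0
after path 5 (0→7→3→1→9→4, push 2): res(9,1)=2
after path 6 (0→7→3→10→9→4, push 1): res(9,1)=2
after path 7 (0→8→11→1→9→4, push 1): res(9,1)=3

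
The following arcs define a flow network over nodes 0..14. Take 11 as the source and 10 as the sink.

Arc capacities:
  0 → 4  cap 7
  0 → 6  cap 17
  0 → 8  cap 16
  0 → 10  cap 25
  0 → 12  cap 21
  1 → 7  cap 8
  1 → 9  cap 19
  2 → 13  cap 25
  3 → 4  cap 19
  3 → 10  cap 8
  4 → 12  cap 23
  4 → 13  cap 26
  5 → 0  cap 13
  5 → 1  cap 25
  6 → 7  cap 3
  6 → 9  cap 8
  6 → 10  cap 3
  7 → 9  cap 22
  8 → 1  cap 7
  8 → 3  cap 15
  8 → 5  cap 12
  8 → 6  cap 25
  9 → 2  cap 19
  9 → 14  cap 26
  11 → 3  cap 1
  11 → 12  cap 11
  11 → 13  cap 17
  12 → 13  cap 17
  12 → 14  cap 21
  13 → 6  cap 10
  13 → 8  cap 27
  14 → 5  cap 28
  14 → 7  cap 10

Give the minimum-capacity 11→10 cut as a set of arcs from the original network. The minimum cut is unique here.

augment #1: 11→3→10 push 1
augment #2: 11→13→6→10 push 3
augment #3: 11→13→8→3→10 push 7
augment #4: 11→12→14→5→0→10 push 11
augment #5: 11→13→8→5→0→10 push 2
max flow = 24; residual-reachable set from 11 gives S-side
cut edges (S→T): {(3,10), (5,0), (6,10)} total cap 24

Min-cut arcs: {(3,10), (5,0), (6,10)} (total capacity 24)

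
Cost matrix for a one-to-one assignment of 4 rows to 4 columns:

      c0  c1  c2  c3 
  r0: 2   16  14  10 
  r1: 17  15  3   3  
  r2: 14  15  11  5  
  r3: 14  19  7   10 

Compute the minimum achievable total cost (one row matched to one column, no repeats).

optimal assignment: row0→col0 (cost 2), row1→col3 (cost 3), row2→col1 (cost 15), row3→col2 (cost 7)
total = 2 + 3 + 15 + 7 = 27

Minimum assignment cost: 27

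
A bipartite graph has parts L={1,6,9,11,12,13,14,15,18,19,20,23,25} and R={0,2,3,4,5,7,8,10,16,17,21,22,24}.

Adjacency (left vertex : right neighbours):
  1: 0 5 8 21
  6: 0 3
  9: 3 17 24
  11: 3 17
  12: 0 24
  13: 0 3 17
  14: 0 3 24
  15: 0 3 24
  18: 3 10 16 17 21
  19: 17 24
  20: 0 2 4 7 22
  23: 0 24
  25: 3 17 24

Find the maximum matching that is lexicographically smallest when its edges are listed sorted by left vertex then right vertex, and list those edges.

|M| = 7 (so the lex-smallest maximum matching has 7 edges)
process left vertices in ascending order; for each, take the smallest-labelled available neighbour that still permits 7 edges overall, or leave it unmatched if none does
lex-smallest matching: {1-5, 6-0, 9-3, 11-17, 12-24, 18-10, 20-2}

Lex-smallest maximum matching: {(1,5), (6,0), (9,3), (11,17), (12,24), (18,10), (20,2)}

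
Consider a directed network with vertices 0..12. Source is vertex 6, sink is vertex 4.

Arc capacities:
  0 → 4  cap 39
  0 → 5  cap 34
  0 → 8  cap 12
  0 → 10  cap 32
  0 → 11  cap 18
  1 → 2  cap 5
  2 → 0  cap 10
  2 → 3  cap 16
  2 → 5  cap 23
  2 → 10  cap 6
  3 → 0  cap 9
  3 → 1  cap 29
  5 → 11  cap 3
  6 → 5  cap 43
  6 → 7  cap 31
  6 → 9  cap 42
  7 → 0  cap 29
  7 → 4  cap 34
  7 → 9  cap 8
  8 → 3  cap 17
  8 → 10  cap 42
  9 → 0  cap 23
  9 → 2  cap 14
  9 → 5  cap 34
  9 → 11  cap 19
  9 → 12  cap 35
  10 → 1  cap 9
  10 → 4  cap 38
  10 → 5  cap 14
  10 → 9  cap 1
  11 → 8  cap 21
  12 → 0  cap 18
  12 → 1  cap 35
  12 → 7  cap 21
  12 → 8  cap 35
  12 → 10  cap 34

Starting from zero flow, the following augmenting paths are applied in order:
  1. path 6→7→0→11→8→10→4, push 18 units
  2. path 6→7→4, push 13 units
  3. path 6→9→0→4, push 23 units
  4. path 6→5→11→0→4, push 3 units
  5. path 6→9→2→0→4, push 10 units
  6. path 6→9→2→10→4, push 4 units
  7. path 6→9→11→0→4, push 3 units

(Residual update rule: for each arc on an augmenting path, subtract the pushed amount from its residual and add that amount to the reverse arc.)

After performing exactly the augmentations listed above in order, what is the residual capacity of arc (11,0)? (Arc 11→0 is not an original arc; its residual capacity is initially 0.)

Residual capacity of (11,0): 12

after path 1 (6→7→0→11→8→10→4, push 18): res(11,0)=18
after path 2 (6→7→4, push 13): res(11,0)=18
after path 3 (6→9→0→4, push 23): res(11,0)=18
after path 4 (6→5→11→0→4, push 3): res(11,0)=15
after path 5 (6→9→2→0→4, push 10): res(11,0)=15
after path 6 (6→9→2→10→4, push 4): res(11,0)=15
after path 7 (6→9→11→0→4, push 3): res(11,0)=12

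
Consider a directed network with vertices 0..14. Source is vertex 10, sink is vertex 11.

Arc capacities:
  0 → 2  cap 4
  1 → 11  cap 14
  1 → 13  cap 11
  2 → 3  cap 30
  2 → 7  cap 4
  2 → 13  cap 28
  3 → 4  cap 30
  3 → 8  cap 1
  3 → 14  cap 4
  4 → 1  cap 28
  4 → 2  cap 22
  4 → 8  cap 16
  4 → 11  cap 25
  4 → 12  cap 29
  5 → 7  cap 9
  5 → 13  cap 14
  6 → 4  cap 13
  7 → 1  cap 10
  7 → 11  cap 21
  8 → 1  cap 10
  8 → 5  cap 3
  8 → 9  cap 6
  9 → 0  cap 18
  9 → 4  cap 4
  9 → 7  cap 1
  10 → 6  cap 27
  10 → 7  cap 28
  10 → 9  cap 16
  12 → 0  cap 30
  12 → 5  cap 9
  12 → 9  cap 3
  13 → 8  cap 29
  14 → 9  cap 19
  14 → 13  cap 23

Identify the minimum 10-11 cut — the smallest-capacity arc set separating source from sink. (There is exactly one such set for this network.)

augment #1: 10→7→11 push 21
augment #2: 10→6→4→11 push 13
augment #3: 10→7→1→11 push 7
augment #4: 10→9→4→11 push 4
augment #5: 10→9→7→1→11 push 1
augment #6: 10→9→0→2→3→4→11 push 4
max flow = 50; residual-reachable set from 10 gives S-side
cut edges (S→T): {(0,2), (6,4), (9,4), (9,7), (10,7)} total cap 50

Min-cut arcs: {(0,2), (6,4), (9,4), (9,7), (10,7)} (total capacity 50)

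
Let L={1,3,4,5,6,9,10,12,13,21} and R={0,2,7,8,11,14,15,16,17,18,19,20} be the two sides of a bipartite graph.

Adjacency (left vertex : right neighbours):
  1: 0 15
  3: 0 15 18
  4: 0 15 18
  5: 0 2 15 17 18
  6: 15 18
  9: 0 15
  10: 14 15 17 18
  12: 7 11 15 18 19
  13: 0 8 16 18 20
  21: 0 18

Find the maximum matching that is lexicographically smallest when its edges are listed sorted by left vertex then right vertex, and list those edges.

|M| = 7 (so the lex-smallest maximum matching has 7 edges)
process left vertices in ascending order; for each, take the smallest-labelled available neighbour that still permits 7 edges overall, or leave it unmatched if none does
lex-smallest matching: {1-0, 3-15, 4-18, 5-2, 10-14, 12-7, 13-8}

Lex-smallest maximum matching: {(1,0), (3,15), (4,18), (5,2), (10,14), (12,7), (13,8)}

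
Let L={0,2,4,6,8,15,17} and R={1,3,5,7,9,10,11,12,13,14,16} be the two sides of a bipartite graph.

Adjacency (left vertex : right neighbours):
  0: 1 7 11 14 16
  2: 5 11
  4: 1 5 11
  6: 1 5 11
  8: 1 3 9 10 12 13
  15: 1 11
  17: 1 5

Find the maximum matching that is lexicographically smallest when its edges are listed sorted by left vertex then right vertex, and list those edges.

Lex-smallest maximum matching: {(0,7), (2,5), (4,1), (6,11), (8,3)}

|M| = 5 (so the lex-smallest maximum matching has 5 edges)
process left vertices in ascending order; for each, take the smallest-labelled available neighbour that still permits 5 edges overall, or leave it unmatched if none does
lex-smallest matching: {0-7, 2-5, 4-1, 6-11, 8-3}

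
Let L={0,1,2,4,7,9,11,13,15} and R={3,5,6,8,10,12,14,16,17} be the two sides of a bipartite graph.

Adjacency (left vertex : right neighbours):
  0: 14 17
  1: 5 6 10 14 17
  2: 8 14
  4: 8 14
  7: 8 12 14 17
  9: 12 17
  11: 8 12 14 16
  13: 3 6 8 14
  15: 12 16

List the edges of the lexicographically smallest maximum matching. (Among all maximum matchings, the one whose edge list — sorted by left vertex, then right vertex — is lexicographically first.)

|M| = 7 (so the lex-smallest maximum matching has 7 edges)
process left vertices in ascending order; for each, take the smallest-labelled available neighbour that still permits 7 edges overall, or leave it unmatched if none does
lex-smallest matching: {0-14, 1-5, 2-8, 7-12, 9-17, 11-16, 13-3}

Lex-smallest maximum matching: {(0,14), (1,5), (2,8), (7,12), (9,17), (11,16), (13,3)}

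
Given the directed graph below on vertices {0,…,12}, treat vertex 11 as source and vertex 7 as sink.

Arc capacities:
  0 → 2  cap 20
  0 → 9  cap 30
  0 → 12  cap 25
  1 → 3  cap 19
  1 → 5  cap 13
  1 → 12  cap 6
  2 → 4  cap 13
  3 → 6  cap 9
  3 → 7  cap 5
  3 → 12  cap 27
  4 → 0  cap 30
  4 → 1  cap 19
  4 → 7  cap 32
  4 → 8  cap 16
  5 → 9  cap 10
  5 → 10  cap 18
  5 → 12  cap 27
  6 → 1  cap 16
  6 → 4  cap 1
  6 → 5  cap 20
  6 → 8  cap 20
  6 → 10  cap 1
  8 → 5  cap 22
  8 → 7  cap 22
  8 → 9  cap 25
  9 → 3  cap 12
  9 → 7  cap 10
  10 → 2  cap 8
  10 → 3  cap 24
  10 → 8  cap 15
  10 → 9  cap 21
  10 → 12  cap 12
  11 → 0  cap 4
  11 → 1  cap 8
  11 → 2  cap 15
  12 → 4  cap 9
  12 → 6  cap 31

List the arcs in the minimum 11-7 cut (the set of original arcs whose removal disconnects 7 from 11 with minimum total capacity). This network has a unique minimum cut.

augment #1: 11→0→9→7 push 4
augment #2: 11→1→3→7 push 5
augment #3: 11→2→4→7 push 13
augment #4: 11→1→5→9→7 push 3
max flow = 25; residual-reachable set from 11 gives S-side
cut edges (S→T): {(2,4), (11,0), (11,1)} total cap 25

Min-cut arcs: {(2,4), (11,0), (11,1)} (total capacity 25)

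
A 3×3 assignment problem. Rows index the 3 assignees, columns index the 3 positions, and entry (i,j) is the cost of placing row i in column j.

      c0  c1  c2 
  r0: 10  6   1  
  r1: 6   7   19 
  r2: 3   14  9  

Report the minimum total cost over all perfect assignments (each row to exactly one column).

Minimum assignment cost: 11

optimal assignment: row0→col2 (cost 1), row1→col1 (cost 7), row2→col0 (cost 3)
total = 1 + 7 + 3 = 11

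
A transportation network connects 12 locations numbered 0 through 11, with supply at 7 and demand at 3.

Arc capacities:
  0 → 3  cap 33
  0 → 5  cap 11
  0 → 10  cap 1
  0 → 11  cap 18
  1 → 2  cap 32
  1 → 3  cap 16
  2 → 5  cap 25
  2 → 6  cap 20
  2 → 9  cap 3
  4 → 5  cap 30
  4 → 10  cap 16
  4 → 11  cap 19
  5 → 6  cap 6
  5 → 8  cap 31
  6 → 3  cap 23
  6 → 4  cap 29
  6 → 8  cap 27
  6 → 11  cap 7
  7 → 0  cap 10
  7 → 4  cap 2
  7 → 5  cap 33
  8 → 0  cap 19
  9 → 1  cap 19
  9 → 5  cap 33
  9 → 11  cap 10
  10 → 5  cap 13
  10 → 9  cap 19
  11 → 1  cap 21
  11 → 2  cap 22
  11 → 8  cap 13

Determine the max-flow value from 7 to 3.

Maximum flow value: 37

augment #1: 7→0→3 bottleneck 10, total now 10
augment #2: 7→5→6→3 bottleneck 6, total now 16
augment #3: 7→4→11→1→3 bottleneck 2, total now 18
augment #4: 7→5→8→0→3 bottleneck 19, total now 37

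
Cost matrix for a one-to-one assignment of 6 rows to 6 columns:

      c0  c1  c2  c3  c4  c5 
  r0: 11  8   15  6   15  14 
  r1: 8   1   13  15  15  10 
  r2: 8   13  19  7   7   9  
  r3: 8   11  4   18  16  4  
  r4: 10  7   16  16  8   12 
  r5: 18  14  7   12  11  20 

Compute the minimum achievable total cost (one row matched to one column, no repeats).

optimal assignment: row0→col3 (cost 6), row1→col1 (cost 1), row2→col0 (cost 8), row3→col5 (cost 4), row4→col4 (cost 8), row5→col2 (cost 7)
total = 6 + 1 + 8 + 4 + 8 + 7 = 34

Minimum assignment cost: 34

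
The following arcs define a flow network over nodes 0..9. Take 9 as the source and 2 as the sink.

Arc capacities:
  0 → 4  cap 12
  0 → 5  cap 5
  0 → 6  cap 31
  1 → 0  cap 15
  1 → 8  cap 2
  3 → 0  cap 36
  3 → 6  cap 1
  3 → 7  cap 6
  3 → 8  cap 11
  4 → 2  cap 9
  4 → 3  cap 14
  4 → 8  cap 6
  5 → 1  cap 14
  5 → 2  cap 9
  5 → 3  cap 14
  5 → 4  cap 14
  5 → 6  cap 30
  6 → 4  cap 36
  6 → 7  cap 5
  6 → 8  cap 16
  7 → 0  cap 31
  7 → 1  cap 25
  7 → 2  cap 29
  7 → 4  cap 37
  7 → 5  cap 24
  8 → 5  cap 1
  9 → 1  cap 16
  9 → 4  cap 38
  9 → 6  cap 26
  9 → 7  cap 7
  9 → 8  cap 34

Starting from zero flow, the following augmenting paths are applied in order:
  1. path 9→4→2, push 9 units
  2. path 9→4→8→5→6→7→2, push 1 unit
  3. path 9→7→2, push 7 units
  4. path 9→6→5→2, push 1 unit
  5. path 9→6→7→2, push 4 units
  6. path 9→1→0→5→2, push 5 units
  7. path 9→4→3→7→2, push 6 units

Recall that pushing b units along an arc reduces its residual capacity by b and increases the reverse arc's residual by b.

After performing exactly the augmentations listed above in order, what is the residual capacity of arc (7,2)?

after path 1 (9→4→2, push 9): res(7,2)=29
after path 2 (9→4→8→5→6→7→2, push 1): res(7,2)=28
after path 3 (9→7→2, push 7): res(7,2)=21
after path 4 (9→6→5→2, push 1): res(7,2)=21
after path 5 (9→6→7→2, push 4): res(7,2)=17
after path 6 (9→1→0→5→2, push 5): res(7,2)=17
after path 7 (9→4→3→7→2, push 6): res(7,2)=11

Residual capacity of (7,2): 11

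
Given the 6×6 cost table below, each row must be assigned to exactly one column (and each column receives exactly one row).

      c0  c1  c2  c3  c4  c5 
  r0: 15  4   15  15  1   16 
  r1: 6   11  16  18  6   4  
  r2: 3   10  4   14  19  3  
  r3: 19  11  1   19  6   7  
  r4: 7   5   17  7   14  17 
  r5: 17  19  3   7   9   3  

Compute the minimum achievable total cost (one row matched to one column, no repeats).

Minimum assignment cost: 21

optimal assignment: row0→col4 (cost 1), row1→col5 (cost 4), row2→col0 (cost 3), row3→col2 (cost 1), row4→col1 (cost 5), row5→col3 (cost 7)
total = 1 + 4 + 3 + 1 + 5 + 7 = 21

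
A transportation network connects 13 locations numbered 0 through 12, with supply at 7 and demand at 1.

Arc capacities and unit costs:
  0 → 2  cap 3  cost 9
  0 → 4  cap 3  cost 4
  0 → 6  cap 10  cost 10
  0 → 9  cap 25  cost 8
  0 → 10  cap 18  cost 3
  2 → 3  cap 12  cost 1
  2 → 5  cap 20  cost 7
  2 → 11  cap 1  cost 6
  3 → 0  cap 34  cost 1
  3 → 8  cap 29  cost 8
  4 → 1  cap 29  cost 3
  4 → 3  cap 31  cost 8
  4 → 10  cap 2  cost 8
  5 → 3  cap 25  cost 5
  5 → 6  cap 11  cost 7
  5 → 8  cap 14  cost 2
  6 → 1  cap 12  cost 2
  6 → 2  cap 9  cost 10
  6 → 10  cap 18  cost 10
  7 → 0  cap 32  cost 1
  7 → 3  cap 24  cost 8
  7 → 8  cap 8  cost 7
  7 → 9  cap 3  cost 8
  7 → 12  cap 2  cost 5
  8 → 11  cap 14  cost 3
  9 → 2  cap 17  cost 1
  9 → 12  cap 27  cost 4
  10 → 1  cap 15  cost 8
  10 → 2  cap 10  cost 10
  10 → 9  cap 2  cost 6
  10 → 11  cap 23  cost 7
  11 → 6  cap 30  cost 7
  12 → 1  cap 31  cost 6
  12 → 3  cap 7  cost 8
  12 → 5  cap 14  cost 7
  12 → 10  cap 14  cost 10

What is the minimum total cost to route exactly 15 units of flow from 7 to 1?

shortest-cost path #1: 7→0→4→1 push 3 @ unit cost 8 (adds 24)
shortest-cost path #2: 7→12→1 push 2 @ unit cost 11 (adds 22)
shortest-cost path #3: 7→0→10→1 push 10 @ unit cost 12 (adds 120)
total cost = 166

Minimum cost for 15 units: 166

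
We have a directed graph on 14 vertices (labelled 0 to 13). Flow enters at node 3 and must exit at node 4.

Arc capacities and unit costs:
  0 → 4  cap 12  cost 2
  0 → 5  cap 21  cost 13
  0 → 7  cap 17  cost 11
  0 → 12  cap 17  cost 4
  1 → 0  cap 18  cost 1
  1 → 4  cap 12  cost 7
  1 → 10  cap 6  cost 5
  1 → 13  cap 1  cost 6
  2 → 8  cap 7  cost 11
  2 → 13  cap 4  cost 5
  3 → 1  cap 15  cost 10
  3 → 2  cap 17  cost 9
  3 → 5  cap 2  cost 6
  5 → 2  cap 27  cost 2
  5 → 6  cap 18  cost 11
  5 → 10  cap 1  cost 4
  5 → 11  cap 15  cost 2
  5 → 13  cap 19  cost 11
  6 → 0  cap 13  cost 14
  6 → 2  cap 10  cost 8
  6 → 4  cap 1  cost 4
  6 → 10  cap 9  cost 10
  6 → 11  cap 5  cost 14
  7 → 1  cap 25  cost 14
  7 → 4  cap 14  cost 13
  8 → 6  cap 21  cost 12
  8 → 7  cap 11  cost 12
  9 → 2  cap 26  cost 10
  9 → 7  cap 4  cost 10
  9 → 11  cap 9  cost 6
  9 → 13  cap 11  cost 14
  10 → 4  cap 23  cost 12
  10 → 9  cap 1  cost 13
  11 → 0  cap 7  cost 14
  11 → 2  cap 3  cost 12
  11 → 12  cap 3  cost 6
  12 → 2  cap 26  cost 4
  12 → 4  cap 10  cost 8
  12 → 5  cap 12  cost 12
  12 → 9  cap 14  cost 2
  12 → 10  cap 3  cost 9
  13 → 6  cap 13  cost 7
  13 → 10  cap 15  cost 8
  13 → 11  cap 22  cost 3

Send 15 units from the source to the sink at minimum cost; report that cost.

Minimum cost for 15 units: 207

shortest-cost path #1: 3→1→0→4 push 12 @ unit cost 13 (adds 156)
shortest-cost path #2: 3→1→4 push 3 @ unit cost 17 (adds 51)
total cost = 207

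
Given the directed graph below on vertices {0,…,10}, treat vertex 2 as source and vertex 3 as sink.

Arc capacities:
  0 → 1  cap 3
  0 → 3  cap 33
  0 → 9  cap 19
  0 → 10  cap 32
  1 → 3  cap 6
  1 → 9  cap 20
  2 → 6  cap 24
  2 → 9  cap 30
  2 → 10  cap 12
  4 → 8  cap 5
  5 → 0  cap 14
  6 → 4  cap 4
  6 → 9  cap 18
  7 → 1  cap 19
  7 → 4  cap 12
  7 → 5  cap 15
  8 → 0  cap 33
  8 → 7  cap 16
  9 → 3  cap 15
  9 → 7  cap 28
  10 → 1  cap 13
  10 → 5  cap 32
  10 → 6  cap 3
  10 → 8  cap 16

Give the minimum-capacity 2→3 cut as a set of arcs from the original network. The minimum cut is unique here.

augment #1: 2→9→3 push 15
augment #2: 2→10→1→3 push 6
augment #3: 2→10→5→0→3 push 6
augment #4: 2→6→4→8→0→3 push 4
augment #5: 2→9→7→5→0→3 push 8
augment #6: 2→9→7→4→8→0→3 push 1
augment #7: 2→9→7→1→10→8→0→3 push 6
augment #8: 2→6→9→7→5→10→8→0→3 push 6
max flow = 52; residual-reachable set from 2 gives S-side
cut edges (S→T): {(1,3), (2,10), (4,8), (5,0), (9,3)} total cap 52

Min-cut arcs: {(1,3), (2,10), (4,8), (5,0), (9,3)} (total capacity 52)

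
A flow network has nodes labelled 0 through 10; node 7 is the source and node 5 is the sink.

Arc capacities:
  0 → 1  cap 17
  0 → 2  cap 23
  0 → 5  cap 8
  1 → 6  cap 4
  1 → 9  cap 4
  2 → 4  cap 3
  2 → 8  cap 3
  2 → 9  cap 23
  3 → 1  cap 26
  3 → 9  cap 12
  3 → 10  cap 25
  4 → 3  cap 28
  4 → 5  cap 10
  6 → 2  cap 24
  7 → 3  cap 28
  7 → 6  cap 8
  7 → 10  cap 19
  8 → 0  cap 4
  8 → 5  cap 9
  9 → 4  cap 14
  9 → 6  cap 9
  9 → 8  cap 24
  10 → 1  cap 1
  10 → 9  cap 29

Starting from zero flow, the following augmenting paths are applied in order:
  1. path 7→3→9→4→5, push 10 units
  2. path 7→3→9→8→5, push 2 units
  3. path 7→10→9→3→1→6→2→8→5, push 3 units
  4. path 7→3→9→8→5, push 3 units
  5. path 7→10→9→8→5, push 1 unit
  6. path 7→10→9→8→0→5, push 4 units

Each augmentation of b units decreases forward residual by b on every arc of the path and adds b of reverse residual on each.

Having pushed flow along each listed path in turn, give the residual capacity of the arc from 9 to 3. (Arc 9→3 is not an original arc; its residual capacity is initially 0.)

after path 1 (7→3→9→4→5, push 10): res(9,3)=10
after path 2 (7→3→9→8→5, push 2): res(9,3)=12
after path 3 (7→10→9→3→1→6→2→8→5, push 3): res(9,3)=9
after path 4 (7→3→9→8→5, push 3): res(9,3)=12
after path 5 (7→10→9→8→5, push 1): res(9,3)=12
after path 6 (7→10→9→8→0→5, push 4): res(9,3)=12

Residual capacity of (9,3): 12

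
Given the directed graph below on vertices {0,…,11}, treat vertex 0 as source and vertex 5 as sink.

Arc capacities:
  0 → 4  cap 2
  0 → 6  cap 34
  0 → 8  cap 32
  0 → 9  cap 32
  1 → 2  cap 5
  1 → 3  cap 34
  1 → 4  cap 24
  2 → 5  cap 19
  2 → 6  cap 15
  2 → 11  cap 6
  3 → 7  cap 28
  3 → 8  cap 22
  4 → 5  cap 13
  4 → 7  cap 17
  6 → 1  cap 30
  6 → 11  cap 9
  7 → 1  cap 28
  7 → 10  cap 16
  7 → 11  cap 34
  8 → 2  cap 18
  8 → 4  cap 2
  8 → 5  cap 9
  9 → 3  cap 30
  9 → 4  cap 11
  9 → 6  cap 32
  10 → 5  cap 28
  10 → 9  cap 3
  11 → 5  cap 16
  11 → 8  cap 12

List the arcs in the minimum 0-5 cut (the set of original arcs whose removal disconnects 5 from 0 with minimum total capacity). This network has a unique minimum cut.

augment #1: 0→4→5 push 2
augment #2: 0→8→5 push 9
augment #3: 0→6→11→5 push 9
augment #4: 0→8→2→5 push 18
augment #5: 0→8→4→5 push 2
augment #6: 0→9→4→5 push 9
augment #7: 0→6→1→2→5 push 1
augment #8: 0→6→1→2→11→5 push 4
augment #9: 0→9→3→7→10→5 push 16
augment #10: 0→9→3→7→11→5 push 3
max flow = 73; residual-reachable set from 0 gives S-side
cut edges (S→T): {(2,5), (4,5), (7,10), (8,5), (11,5)} total cap 73

Min-cut arcs: {(2,5), (4,5), (7,10), (8,5), (11,5)} (total capacity 73)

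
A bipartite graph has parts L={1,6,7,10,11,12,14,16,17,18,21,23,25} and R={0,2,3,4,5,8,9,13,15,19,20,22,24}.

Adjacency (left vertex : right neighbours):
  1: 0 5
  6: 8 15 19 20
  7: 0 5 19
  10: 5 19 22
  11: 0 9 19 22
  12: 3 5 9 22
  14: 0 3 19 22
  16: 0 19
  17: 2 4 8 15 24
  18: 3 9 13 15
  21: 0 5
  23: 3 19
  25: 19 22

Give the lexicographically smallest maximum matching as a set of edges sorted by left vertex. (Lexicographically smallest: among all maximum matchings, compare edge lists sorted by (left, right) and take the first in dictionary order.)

Lex-smallest maximum matching: {(1,0), (6,8), (7,5), (10,19), (11,9), (12,3), (14,22), (17,2), (18,13)}

|M| = 9 (so the lex-smallest maximum matching has 9 edges)
process left vertices in ascending order; for each, take the smallest-labelled available neighbour that still permits 9 edges overall, or leave it unmatched if none does
lex-smallest matching: {1-0, 6-8, 7-5, 10-19, 11-9, 12-3, 14-22, 17-2, 18-13}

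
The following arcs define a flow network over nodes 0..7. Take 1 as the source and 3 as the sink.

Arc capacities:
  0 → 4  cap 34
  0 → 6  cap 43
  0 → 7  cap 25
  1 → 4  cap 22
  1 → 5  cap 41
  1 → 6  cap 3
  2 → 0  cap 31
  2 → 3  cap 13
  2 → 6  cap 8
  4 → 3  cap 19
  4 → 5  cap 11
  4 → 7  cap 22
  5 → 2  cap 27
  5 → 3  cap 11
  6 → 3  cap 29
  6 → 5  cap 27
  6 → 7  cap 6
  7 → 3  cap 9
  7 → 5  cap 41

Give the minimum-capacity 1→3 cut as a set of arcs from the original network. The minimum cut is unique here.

augment #1: 1→4→3 push 19
augment #2: 1→5→3 push 11
augment #3: 1→6→3 push 3
augment #4: 1→4→7→3 push 3
augment #5: 1→5→2→3 push 13
augment #6: 1→5→2→6→3 push 8
augment #7: 1→5→2→0→6→3 push 6
max flow = 63; residual-reachable set from 1 gives S-side
cut edges (S→T): {(1,4), (1,6), (5,2), (5,3)} total cap 63

Min-cut arcs: {(1,4), (1,6), (5,2), (5,3)} (total capacity 63)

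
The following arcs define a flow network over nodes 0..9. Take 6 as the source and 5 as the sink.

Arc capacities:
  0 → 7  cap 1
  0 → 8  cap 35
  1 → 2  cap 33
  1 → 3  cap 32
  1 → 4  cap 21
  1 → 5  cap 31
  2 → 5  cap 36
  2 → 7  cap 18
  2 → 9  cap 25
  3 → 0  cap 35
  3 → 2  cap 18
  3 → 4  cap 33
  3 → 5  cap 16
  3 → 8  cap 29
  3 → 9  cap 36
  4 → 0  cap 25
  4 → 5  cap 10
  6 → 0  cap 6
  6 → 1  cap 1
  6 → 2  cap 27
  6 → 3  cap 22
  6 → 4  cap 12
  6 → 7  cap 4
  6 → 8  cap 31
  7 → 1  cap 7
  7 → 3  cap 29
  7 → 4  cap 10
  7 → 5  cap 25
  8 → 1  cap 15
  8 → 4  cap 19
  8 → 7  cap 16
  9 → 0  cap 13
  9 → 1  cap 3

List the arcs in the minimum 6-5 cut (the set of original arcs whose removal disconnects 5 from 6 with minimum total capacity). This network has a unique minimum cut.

Min-cut arcs: {(0,7), (4,5), (6,1), (6,2), (6,3), (6,7), (8,1), (8,7)} (total capacity 96)

augment #1: 6→1→5 push 1
augment #2: 6→2→5 push 27
augment #3: 6→3→5 push 16
augment #4: 6→4→5 push 10
augment #5: 6→7→5 push 4
augment #6: 6→0→7→5 push 1
augment #7: 6→3→2→5 push 6
augment #8: 6→8→1→5 push 15
augment #9: 6→8→7→5 push 16
max flow = 96; residual-reachable set from 6 gives S-side
cut edges (S→T): {(0,7), (4,5), (6,1), (6,2), (6,3), (6,7), (8,1), (8,7)} total cap 96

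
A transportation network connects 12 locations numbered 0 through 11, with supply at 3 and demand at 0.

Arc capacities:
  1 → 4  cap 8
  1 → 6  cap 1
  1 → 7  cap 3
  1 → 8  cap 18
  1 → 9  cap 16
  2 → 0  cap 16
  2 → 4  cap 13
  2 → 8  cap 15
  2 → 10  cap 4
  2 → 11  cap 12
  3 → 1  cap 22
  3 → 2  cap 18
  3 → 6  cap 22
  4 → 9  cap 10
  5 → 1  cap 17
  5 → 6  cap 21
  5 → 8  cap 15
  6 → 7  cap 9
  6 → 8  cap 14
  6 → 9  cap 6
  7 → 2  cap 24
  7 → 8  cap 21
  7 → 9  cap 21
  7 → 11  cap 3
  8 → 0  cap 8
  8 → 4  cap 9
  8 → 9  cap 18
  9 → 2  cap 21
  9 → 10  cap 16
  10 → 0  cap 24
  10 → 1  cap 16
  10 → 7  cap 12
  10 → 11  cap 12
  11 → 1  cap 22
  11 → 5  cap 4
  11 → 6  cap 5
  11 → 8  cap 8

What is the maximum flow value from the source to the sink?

Maximum flow value: 44

augment #1: 3→2→0 bottleneck 16, total now 16
augment #2: 3→1→8→0 bottleneck 8, total now 24
augment #3: 3→2→10→0 bottleneck 2, total now 26
augment #4: 3→1→9→10→0 bottleneck 14, total now 40
augment #5: 3→6→9→10→0 bottleneck 2, total now 42
augment #6: 3→6→7→2→10→0 bottleneck 2, total now 44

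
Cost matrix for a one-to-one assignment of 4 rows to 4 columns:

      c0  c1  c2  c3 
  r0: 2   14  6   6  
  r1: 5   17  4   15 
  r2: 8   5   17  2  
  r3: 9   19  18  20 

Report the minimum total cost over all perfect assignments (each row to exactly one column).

Minimum assignment cost: 24

optimal assignment: row0→col3 (cost 6), row1→col2 (cost 4), row2→col1 (cost 5), row3→col0 (cost 9)
total = 6 + 4 + 5 + 9 = 24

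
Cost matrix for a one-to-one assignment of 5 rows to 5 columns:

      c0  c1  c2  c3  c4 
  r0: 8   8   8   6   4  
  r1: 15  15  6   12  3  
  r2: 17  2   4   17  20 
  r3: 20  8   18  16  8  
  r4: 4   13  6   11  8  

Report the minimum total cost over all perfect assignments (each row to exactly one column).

optimal assignment: row0→col3 (cost 6), row1→col4 (cost 3), row2→col2 (cost 4), row3→col1 (cost 8), row4→col0 (cost 4)
total = 6 + 3 + 4 + 8 + 4 = 25

Minimum assignment cost: 25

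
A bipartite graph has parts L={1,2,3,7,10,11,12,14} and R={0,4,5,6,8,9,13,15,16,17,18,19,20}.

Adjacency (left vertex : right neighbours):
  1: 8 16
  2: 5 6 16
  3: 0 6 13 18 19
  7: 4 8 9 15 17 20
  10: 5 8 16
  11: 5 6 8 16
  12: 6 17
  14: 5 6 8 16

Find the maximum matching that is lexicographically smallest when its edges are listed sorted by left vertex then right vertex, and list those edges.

|M| = 7 (so the lex-smallest maximum matching has 7 edges)
process left vertices in ascending order; for each, take the smallest-labelled available neighbour that still permits 7 edges overall, or leave it unmatched if none does
lex-smallest matching: {1-8, 2-5, 3-0, 7-4, 10-16, 11-6, 12-17}

Lex-smallest maximum matching: {(1,8), (2,5), (3,0), (7,4), (10,16), (11,6), (12,17)}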